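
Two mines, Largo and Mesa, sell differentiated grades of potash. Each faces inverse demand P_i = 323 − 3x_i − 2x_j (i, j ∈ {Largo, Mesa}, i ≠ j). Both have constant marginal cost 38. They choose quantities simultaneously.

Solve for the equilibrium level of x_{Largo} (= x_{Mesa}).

35.625

Mine Largo's profit: π = x_{Largo}(323 − 3x_{Largo} − 2x_{Mesa}) − 38x_{Largo}.
∂π/∂x_{Largo} = 285 − 6x_{Largo} − 2x_{Mesa} = 0 ⇒ x_{Largo} = 47.5 − (1/3)x_{Mesa}.
By symmetry x_{Mesa} = x_{Largo}; substituting into the reaction function, (4/3)x_{Largo} = 47.5 and x_{Largo} = 35.625.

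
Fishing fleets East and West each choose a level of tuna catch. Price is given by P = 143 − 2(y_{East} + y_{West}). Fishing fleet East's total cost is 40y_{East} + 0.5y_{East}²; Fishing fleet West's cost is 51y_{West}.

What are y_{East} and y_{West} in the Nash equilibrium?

14.25, 15.875

Fishing fleet East's profit: π = y_{East}(143 − 2(y_{East} + y_{West})) − 40y_{East} − 0.5y_{East}².
∂π/∂y_{East} = 103 − 5y_{East} − 2y_{West} = 0, so y_{East} = 20.6 − 0.4y_{West}.
For West: ∂π/∂y_{West} = 92 − 4y_{West} − 2y_{East} = 0 ⇒ y_{West} = 23 − 0.5y_{East}.
Plugging y_{West} into East's best response: y_{East} = 20.6 − 0.4(23 − 0.5y_{East}) ⇒ 0.8y_{East} = 11.4, so y_{East} = 14.25.
Then y_{West} = 23 − 0.5·14.25 = 15.875.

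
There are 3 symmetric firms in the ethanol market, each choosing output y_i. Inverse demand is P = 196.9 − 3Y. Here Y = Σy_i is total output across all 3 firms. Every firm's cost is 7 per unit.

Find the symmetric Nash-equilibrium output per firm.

15.825

A representative firm's profit is π_i = y_i(196.9 − 3Y) − 7y_i, with Y = y_i + Σ_{j≠i} y_j.
First-order condition: 189.9 − 6y_i − 3Σ_{j≠i} y_j = 0.
Imposing symmetry (y_j = y for all j) turns Σ_{j≠i} y_j into 2y, so 189.9 = 12y and y = 15.825.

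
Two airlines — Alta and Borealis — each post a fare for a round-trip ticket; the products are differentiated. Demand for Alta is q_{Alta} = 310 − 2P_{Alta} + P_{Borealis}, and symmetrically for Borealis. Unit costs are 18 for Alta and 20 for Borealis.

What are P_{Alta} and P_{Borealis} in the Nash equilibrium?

Alta's profit: π = (P_{Alta} − 18)(310 − 2P_{Alta} + P_{Borealis}).
∂π/∂P_{Alta} = 346 − 4P_{Alta} + P_{Borealis} = 0 ⇒ P_{Alta} = 86.5 + 0.25P_{Borealis}.
Similarly P_{Borealis} = 87.5 + 0.25P_{Alta}.
Plugging P_{Borealis} into Alta's best response: P_{Alta} = 86.5 + 0.25(87.5 + 0.25P_{Alta}) ⇒ 0.9375P_{Alta} = 108.375, so P_{Alta} = 115.6.
Then P_{Borealis} = 87.5 + 0.25·115.6 = 116.4.

115.6, 116.4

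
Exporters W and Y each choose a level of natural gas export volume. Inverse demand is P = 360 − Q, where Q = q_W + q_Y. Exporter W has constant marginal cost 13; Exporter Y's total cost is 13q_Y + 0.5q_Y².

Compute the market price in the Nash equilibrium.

151.8

Exporter W's profit: π = q_W(360 − (q_W + q_Y)) − 13q_W.
∂π/∂q_W = 347 − 2q_W − q_Y = 0, so q_W = 173.5 − 0.5q_Y.
For Y: ∂π/∂q_Y = 347 − 3q_Y − q_W = 0 ⇒ q_Y = 347/3 − (1/3)q_W.
Substituting the second reaction function into the first: q_W = 173.5 − 0.5(347/3 − (1/3)q_W), which gives (5/6)q_W = 347/3 ⇒ q_W = 138.8.
Then q_Y = 347/3 − (1/3)·138.8 = 69.4.
Equilibrium price: P = 360 − 208.2 = 151.8.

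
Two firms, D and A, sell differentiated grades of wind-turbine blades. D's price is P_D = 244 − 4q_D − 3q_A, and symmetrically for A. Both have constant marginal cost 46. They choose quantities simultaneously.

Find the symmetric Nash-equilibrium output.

Firm D's profit: π = q_D(244 − 4q_D − 3q_A) − 46q_D.
∂π/∂q_D = 198 − 8q_D − 3q_A = 0 ⇒ q_D = 24.75 − 0.375q_A.
By symmetry q_A = q_D; substituting into the reaction function, 1.375q_D = 24.75 and q_D = 18.

18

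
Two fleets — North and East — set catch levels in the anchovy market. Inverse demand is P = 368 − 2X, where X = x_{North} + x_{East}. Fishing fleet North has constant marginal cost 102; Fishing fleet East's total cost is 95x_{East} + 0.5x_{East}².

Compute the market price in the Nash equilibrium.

Fishing fleet North's profit: π = x_{North}(368 − 2(x_{North} + x_{East})) − 102x_{North}.
∂π/∂x_{North} = 266 − 4x_{North} − 2x_{East} = 0, so x_{North} = 66.5 − 0.5x_{East}.
For East: ∂π/∂x_{East} = 273 − 5x_{East} − 2x_{North} = 0 ⇒ x_{East} = 54.6 − 0.4x_{North}.
Substituting the second reaction function into the first: x_{North} = 66.5 − 0.5(54.6 − 0.4x_{North}), which gives 0.8x_{North} = 39.2 ⇒ x_{North} = 49.
Then x_{East} = 54.6 − 0.4·49 = 35.
Equilibrium price: P = 368 − 2·84 = 200.

200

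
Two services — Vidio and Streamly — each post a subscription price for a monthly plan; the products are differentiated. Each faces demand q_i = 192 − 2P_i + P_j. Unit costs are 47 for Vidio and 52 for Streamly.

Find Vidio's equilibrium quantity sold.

Vidio's profit: π = (P_{Vidio} − 47)(192 − 2P_{Vidio} + P_{Streamly}).
∂π/∂P_{Vidio} = 286 − 4P_{Vidio} + P_{Streamly} = 0 ⇒ P_{Vidio} = 71.5 + 0.25P_{Streamly}.
Similarly P_{Streamly} = 74 + 0.25P_{Vidio}.
Solving the two reaction functions simultaneously: (1 − (0.25)(0.25))P_{Vidio} = 71.5 + 0.25·74, so 0.9375P_{Vidio} = 90 and P_{Vidio} = 96.
Then P_{Streamly} = 74 + 0.25·96 = 98.
q_{Vidio} = 192 − 2·96 + 98 = 98.

98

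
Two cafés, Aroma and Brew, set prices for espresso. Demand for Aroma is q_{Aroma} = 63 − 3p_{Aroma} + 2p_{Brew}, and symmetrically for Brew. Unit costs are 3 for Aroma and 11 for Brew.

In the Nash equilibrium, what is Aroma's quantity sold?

Aroma's profit: π = (p_{Aroma} − 3)(63 − 3p_{Aroma} + 2p_{Brew}).
∂π/∂p_{Aroma} = 72 − 6p_{Aroma} + 2p_{Brew} = 0 ⇒ p_{Aroma} = 12 + (1/3)p_{Brew}.
Similarly p_{Brew} = 16 + (1/3)p_{Aroma}.
Plugging p_{Brew} into Aroma's best response: p_{Aroma} = 12 + (1/3)(16 + (1/3)p_{Aroma}) ⇒ (8/9)p_{Aroma} = 52/3, so p_{Aroma} = 19.5.
Then p_{Brew} = 16 + (1/3)·19.5 = 22.5.
q_{Aroma} = 63 − 3·19.5 + 2·22.5 = 49.5.

49.5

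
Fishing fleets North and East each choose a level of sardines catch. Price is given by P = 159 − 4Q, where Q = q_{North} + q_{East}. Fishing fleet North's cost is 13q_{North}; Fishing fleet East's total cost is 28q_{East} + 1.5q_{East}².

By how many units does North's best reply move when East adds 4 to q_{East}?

-2

Fishing fleet North's profit: π = q_{North}(159 − 4(q_{North} + q_{East})) − 13q_{North}.
∂π/∂q_{North} = 146 − 8q_{North} − 4q_{East} = 0, so q_{North} = 18.25 − 0.5q_{East}.
The reaction-function slope is −0.5, so a 4-unit rise in q_{East} moves q_{North} by −0.5 × 4 = −2. North's best response falls — the actions are strategic substitutes.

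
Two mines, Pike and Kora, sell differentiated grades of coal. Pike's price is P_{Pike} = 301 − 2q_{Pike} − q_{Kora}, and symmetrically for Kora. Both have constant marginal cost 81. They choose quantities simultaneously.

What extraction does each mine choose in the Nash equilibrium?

44

Mine Pike's profit: π = q_{Pike}(301 − 2q_{Pike} − q_{Kora}) − 81q_{Pike}.
∂π/∂q_{Pike} = 220 − 4q_{Pike} − q_{Kora} = 0 ⇒ q_{Pike} = 55 − 0.25q_{Kora}.
Setting q_{Pike} = q_{Kora} in the reaction function: q_{Pike} = 55 − 0.25q_{Pike}, so q_{Pike} = 55 / 1.25 = 44.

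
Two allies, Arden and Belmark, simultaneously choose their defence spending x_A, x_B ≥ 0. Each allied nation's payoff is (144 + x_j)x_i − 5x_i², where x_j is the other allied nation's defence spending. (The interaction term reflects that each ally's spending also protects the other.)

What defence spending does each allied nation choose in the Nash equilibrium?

Arden's payoff is (144 + x_B)x_A − 5x_A².
∂π/∂x_A = 144 + x_B − 10x_A = 0, so x_A = 14.4 + 0.1x_B.
By symmetry x_B = x_A; substituting into the reaction function, 0.9x_A = 14.4 and x_A = 16.

16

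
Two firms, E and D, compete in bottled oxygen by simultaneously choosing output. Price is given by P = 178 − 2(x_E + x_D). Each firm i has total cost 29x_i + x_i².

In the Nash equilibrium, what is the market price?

103.5

Firm E's profit: π = x_E(178 − 2(x_E + x_D)) − 29x_E − x_E².
∂π/∂x_E = 149 − 6x_E − 2x_D = 0, so x_E = 149/6 − (1/3)x_D.
By symmetry x_D = x_E; substituting into the reaction function, (4/3)x_E = 149/6 and x_E = 18.625.
Equilibrium price: P = 178 − 2·37.25 = 103.5.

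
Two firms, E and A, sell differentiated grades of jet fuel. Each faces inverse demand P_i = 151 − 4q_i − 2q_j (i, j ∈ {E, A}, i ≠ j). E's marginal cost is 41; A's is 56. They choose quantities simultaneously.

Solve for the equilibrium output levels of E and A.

11.5, 9

Firm E's profit: π = q_E(151 − 4q_E − 2q_A) − 41q_E.
∂π/∂q_E = 110 − 8q_E − 2q_A = 0 ⇒ q_E = 13.75 − 0.25q_A.
Similarly q_A = 11.875 − 0.25q_E.
Solving the two reaction functions simultaneously: (1 − (−0.25)(−0.25))q_E = 13.75 − 0.25·11.875, so 0.9375q_E = 345/32 and q_E = 11.5.
Then q_A = 11.875 − 0.25·11.5 = 9.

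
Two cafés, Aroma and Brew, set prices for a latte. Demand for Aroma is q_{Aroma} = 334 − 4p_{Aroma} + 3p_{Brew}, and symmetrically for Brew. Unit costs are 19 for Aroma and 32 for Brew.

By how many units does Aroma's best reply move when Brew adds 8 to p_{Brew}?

Aroma's profit: π = (p_{Aroma} − 19)(334 − 4p_{Aroma} + 3p_{Brew}).
∂π/∂p_{Aroma} = 410 − 8p_{Aroma} + 3p_{Brew} = 0 ⇒ p_{Aroma} = 51.25 + 0.375p_{Brew}.
The reaction-function slope is 0.375, so an 8-unit rise in p_{Brew} moves p_{Aroma} by 0.375 × 8 = 3. Aroma's best response rises — the actions are strategic complements.

3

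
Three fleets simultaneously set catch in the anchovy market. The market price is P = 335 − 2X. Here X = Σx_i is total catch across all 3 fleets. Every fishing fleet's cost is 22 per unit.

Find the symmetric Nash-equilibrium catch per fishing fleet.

A representative fishing fleet's profit is π_i = x_i(335 − 2X) − 22x_i, with X = x_i + Σ_{j≠i} x_j.
First-order condition: 313 − 4x_i − 2Σ_{j≠i} x_j = 0.
Imposing symmetry (x_j = x for all j) turns Σ_{j≠i} x_j into 2x, so 313 = 8x and x = 39.125.

39.125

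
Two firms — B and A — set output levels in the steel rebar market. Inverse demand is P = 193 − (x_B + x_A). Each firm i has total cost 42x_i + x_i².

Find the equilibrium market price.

Firm B's profit: π = x_B(193 − (x_B + x_A)) − 42x_B − x_B².
∂π/∂x_B = 151 − 4x_B − x_A = 0, so x_B = 37.75 − 0.25x_A.
Setting x_B = x_A in the reaction function: x_B = 37.75 − 0.25x_B, so x_B = 37.75 / 1.25 = 30.2.
Equilibrium price: P = 193 − 60.4 = 132.6.

132.6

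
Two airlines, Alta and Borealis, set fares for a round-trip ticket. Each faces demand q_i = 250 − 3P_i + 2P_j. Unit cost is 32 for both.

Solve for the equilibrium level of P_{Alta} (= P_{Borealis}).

Alta's profit: π = (P_{Alta} − 32)(250 − 3P_{Alta} + 2P_{Borealis}).
∂π/∂P_{Alta} = 346 − 6P_{Alta} + 2P_{Borealis} = 0 ⇒ P_{Alta} = 173/3 + (1/3)P_{Borealis}.
The game is symmetric, so in equilibrium P_{Borealis} = P_{Alta}: the reaction function gives (2/3)P_{Alta} = 173/3, hence P_{Alta} = 86.5.

86.5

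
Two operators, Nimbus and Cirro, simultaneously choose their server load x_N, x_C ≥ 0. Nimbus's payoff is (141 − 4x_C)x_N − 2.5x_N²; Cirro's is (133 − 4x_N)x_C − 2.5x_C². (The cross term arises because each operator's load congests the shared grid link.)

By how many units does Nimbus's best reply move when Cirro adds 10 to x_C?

-8

Expanding Nimbus's payoff: 141x_N − 4x_Cx_N − 2.5x_N².
∂π/∂x_N = 141 − 4x_C − 5x_N = 0, so x_N = 28.2 − 0.8x_C.
The reaction-function slope is −0.8, so a 10-unit rise in x_C moves x_N by −0.8 × 10 = −8. Nimbus's best response falls — the actions are strategic substitutes.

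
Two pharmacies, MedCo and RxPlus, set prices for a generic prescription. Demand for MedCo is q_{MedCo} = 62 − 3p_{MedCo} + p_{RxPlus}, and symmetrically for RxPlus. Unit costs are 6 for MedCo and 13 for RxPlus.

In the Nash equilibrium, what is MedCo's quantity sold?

MedCo's profit: π = (p_{MedCo} − 6)(62 − 3p_{MedCo} + p_{RxPlus}).
∂π/∂p_{MedCo} = 80 − 6p_{MedCo} + p_{RxPlus} = 0 ⇒ p_{MedCo} = 40/3 + (1/6)p_{RxPlus}.
Similarly p_{RxPlus} = 101/6 + (1/6)p_{MedCo}.
Plugging p_{RxPlus} into MedCo's best response: p_{MedCo} = 40/3 + (1/6)(101/6 + (1/6)p_{MedCo}) ⇒ (35/36)p_{MedCo} = 581/36, so p_{MedCo} = 16.6.
Then p_{RxPlus} = 101/6 + (1/6)·16.6 = 19.6.
q_{MedCo} = 62 − 3·16.6 + 19.6 = 31.8.

31.8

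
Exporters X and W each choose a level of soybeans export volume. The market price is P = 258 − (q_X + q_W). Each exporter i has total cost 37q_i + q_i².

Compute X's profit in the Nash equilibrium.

3907.28

Exporter X's profit: π = q_X(258 − (q_X + q_W)) − 37q_X − q_X².
∂π/∂q_X = 221 − 4q_X − q_W = 0, so q_X = 55.25 − 0.25q_W.
By symmetry q_W = q_X; substituting into the reaction function, 1.25q_X = 55.25 and q_X = 44.2.
Price P = 258 − 88.4 = 169.6.
X's profit: (169.6 − 37)·44.2 − (44.2)² = 3907.28.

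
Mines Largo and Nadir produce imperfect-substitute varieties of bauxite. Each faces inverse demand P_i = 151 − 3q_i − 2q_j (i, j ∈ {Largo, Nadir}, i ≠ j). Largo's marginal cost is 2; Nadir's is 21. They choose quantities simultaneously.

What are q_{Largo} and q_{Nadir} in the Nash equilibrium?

19.8125, 15.0625

Mine Largo's profit: π = q_{Largo}(151 − 3q_{Largo} − 2q_{Nadir}) − 2q_{Largo}.
∂π/∂q_{Largo} = 149 − 6q_{Largo} − 2q_{Nadir} = 0 ⇒ q_{Largo} = 149/6 − (1/3)q_{Nadir}.
Similarly q_{Nadir} = 65/3 − (1/3)q_{Largo}.
Solving the two reaction functions simultaneously: (1 − (−1/3)(−1/3))q_{Largo} = 149/6 − (1/3)·(65/3), so (8/9)q_{Largo} = 317/18 and q_{Largo} = 19.8125.
Then q_{Nadir} = 65/3 − (1/3)·19.8125 = 15.0625.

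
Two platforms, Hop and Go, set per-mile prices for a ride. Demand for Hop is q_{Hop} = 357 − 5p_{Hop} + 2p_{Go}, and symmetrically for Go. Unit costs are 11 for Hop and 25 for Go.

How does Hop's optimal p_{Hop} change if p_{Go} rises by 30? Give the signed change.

6

Hop's profit: π = (p_{Hop} − 11)(357 − 5p_{Hop} + 2p_{Go}).
∂π/∂p_{Hop} = 412 − 10p_{Hop} + 2p_{Go} = 0 ⇒ p_{Hop} = 41.2 + 0.2p_{Go}.
The reaction-function slope is 0.2, so a 30-unit rise in p_{Go} moves p_{Hop} by 0.2 × 30 = 6. Hop's best response rises — the actions are strategic complements.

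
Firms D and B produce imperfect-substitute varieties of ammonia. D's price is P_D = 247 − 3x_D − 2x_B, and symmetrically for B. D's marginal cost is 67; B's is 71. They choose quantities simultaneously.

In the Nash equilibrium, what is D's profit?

1552.6875

Firm D's profit: π = x_D(247 − 3x_D − 2x_B) − 67x_D.
∂π/∂x_D = 180 − 6x_D − 2x_B = 0 ⇒ x_D = 30 − (1/3)x_B.
Similarly x_B = 88/3 − (1/3)x_D.
Plugging x_B into D's best response: x_D = 30 − (1/3)(88/3 − (1/3)x_D) ⇒ (8/9)x_D = 182/9, so x_D = 22.75.
Then x_B = 88/3 − (1/3)·22.75 = 21.75.
P_D = 247 − 3·22.75 − 2·21.75 = 135.25.
Profit = (135.25 − 67)·22.75 = 1552.6875.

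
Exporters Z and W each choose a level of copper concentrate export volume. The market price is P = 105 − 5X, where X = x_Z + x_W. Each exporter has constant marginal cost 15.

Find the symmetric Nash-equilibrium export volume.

6

Exporter Z's profit: π = x_Z(105 − 5(x_Z + x_W)) − 15x_Z.
∂π/∂x_Z = 90 − 10x_Z − 5x_W = 0, so x_Z = 9 − 0.5x_W.
Setting x_Z = x_W in the reaction function: x_Z = 9 − 0.5x_Z, so x_Z = 9 / 1.5 = 6.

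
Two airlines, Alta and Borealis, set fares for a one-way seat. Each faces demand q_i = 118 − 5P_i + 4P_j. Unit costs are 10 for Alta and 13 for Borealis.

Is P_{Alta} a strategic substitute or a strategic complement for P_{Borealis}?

strategic complements

Alta's profit: π = (P_{Alta} − 10)(118 − 5P_{Alta} + 4P_{Borealis}).
∂π/∂P_{Alta} = 168 − 10P_{Alta} + 4P_{Borealis} = 0 ⇒ P_{Alta} = 16.8 + 0.4P_{Borealis}.
The best-response slope dP_{Alta}/dP_{Borealis} = 0.4 > 0: the reaction function is upward-sloping, so the choices are strategic complements.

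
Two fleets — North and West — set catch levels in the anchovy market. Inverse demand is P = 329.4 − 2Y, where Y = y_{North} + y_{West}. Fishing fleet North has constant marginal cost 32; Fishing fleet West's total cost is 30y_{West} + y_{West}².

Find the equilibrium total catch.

89.42

Fishing fleet North's profit: π = y_{North}(329.4 − 2(y_{North} + y_{West})) − 32y_{North}.
∂π/∂y_{North} = 297.4 − 4y_{North} − 2y_{West} = 0, so y_{North} = 74.35 − 0.5y_{West}.
For West: ∂π/∂y_{West} = 299.4 − 6y_{West} − 2y_{North} = 0 ⇒ y_{West} = 49.9 − (1/3)y_{North}.
Plugging y_{West} into North's best response: y_{North} = 74.35 − 0.5(49.9 − (1/3)y_{North}) ⇒ (5/6)y_{North} = 49.4, so y_{North} = 59.28.
Then y_{West} = 49.9 − (1/3)·59.28 = 30.14.
Total catch: 59.28 + 30.14 = 89.42.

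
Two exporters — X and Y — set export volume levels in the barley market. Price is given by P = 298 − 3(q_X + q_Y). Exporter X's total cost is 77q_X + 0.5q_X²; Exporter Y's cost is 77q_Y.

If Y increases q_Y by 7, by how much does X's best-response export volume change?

Exporter X's profit: π = q_X(298 − 3(q_X + q_Y)) − 77q_X − 0.5q_X².
∂π/∂q_X = 221 − 7q_X − 3q_Y = 0, so q_X = 221/7 − (3/7)q_Y.
The reaction-function slope is −3/7, so a 7-unit rise in q_Y moves q_X by −3/7 × 7 = −3. X's best response falls — the actions are strategic substitutes.

-3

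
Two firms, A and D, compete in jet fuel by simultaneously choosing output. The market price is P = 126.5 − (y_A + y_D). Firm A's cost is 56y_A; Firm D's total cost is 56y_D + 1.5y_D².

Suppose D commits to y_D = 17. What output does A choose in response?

Firm A's profit: π = y_A(126.5 − (y_A + y_D)) − 56y_A.
∂π/∂y_A = 70.5 − 2y_A − y_D = 0, so y_A = 35.25 − 0.5y_D.
At y_D = 17: y_A = 35.25 − 0.5·17 = 26.75.

26.75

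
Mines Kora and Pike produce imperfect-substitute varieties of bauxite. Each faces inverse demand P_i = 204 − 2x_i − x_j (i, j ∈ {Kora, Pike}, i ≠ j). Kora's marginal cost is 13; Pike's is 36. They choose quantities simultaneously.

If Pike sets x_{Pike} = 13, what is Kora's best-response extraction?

Mine Kora's profit: π = x_{Kora}(204 − 2x_{Kora} − x_{Pike}) − 13x_{Kora}.
∂π/∂x_{Kora} = 191 − 4x_{Kora} − x_{Pike} = 0 ⇒ x_{Kora} = 47.75 − 0.25x_{Pike}.
At x_{Pike} = 13: x_{Kora} = 47.75 − 0.25·13 = 44.5.

44.5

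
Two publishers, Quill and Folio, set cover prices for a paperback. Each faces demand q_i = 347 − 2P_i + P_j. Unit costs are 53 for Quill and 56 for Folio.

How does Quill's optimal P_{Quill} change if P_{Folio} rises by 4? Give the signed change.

1

Quill's profit: π = (P_{Quill} − 53)(347 − 2P_{Quill} + P_{Folio}).
∂π/∂P_{Quill} = 453 − 4P_{Quill} + P_{Folio} = 0 ⇒ P_{Quill} = 113.25 + 0.25P_{Folio}.
The reaction-function slope is 0.25, so a 4-unit rise in P_{Folio} moves P_{Quill} by 0.25 × 4 = 1. Quill's best response rises — the actions are strategic complements.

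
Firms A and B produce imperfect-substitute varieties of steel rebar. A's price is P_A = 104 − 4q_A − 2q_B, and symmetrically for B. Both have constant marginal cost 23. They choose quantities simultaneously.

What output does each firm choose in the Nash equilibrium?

8.1

Firm A's profit: π = q_A(104 − 4q_A − 2q_B) − 23q_A.
∂π/∂q_A = 81 − 8q_A − 2q_B = 0 ⇒ q_A = 10.125 − 0.25q_B.
Setting q_A = q_B in the reaction function: q_A = 10.125 − 0.25q_A, so q_A = 10.125 / 1.25 = 8.1.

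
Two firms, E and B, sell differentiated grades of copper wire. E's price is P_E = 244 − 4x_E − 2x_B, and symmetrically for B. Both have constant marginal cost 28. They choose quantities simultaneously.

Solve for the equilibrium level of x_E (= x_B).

Firm E's profit: π = x_E(244 − 4x_E − 2x_B) − 28x_E.
∂π/∂x_E = 216 − 8x_E − 2x_B = 0 ⇒ x_E = 27 − 0.25x_B.
The game is symmetric, so in equilibrium x_B = x_E: the reaction function gives 1.25x_E = 27, hence x_E = 21.6.

21.6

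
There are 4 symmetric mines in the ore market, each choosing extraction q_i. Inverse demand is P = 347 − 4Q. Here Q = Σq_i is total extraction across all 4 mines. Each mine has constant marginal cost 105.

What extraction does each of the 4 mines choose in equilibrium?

A representative mine's profit is π_i = q_i(347 − 4Q) − 105q_i, with Q = q_i + Σ_{j≠i} q_j.
First-order condition: 242 − 8q_i − 4Σ_{j≠i} q_j = 0.
With identical mines, set every q_j = q: then 242 − 8q − 12q = 0, i.e. q = 242/20 = 12.1.

12.1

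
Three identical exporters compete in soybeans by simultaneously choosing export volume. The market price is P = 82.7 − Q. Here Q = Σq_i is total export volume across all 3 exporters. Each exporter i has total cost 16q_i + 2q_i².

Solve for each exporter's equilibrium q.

8.3375

A representative exporter's profit is π_i = q_i(82.7 − Q) − 16q_i − 2q_i², with Q = q_i + Σ_{j≠i} q_j.
First-order condition: 66.7 − 6q_i − Σ_{j≠i} q_j = 0.
With identical exporters, set every q_j = q: then 66.7 − 6q − 2q = 0, i.e. q = 66.7/8 = 8.3375.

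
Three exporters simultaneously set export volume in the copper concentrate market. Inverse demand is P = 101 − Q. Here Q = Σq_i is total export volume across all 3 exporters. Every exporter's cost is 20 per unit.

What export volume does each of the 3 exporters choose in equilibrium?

A representative exporter's profit is π_i = q_i(101 − Q) − 20q_i, with Q = q_i + Σ_{j≠i} q_j.
First-order condition: 81 − 2q_i − Σ_{j≠i} q_j = 0.
Imposing symmetry (q_j = q for all j) turns Σ_{j≠i} q_j into 2q, so 81 = 4q and q = 20.25.

20.25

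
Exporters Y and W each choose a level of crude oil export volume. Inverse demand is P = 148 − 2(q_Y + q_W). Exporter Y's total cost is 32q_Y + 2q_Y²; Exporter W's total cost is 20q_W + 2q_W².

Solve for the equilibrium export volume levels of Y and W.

11.2, 13.2

Exporter Y's profit: π = q_Y(148 − 2(q_Y + q_W)) − 32q_Y − 2q_Y².
∂π/∂q_Y = 116 − 8q_Y − 2q_W = 0, so q_Y = 14.5 − 0.25q_W.
By the same steps for W: q_W = 16 − 0.25q_Y.
Plugging q_W into Y's best response: q_Y = 14.5 − 0.25(16 − 0.25q_Y) ⇒ 0.9375q_Y = 10.5, so q_Y = 11.2.
Then q_W = 16 − 0.25·11.2 = 13.2.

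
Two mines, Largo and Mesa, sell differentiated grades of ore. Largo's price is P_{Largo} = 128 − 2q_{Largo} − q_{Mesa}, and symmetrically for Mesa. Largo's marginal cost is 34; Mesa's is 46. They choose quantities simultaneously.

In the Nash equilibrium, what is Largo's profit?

768.32

Mine Largo's profit: π = q_{Largo}(128 − 2q_{Largo} − q_{Mesa}) − 34q_{Largo}.
∂π/∂q_{Largo} = 94 − 4q_{Largo} − q_{Mesa} = 0 ⇒ q_{Largo} = 23.5 − 0.25q_{Mesa}.
Similarly q_{Mesa} = 20.5 − 0.25q_{Largo}.
Substituting the second reaction function into the first: q_{Largo} = 23.5 − 0.25(20.5 − 0.25q_{Largo}), which gives 0.9375q_{Largo} = 18.375 ⇒ q_{Largo} = 19.6.
Then q_{Mesa} = 20.5 − 0.25·19.6 = 15.6.
P_{Largo} = 128 − 2·19.6 − 15.6 = 73.2.
Profit = (73.2 − 34)·19.6 = 768.32.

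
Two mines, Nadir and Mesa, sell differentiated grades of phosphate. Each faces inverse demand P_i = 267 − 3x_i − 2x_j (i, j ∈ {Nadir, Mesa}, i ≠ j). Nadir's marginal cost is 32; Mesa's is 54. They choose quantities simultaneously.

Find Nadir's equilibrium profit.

2836.6875

Mine Nadir's profit: π = x_{Nadir}(267 − 3x_{Nadir} − 2x_{Mesa}) − 32x_{Nadir}.
∂π/∂x_{Nadir} = 235 − 6x_{Nadir} − 2x_{Mesa} = 0 ⇒ x_{Nadir} = 235/6 − (1/3)x_{Mesa}.
Similarly x_{Mesa} = 35.5 − (1/3)x_{Nadir}.
Solving the two reaction functions simultaneously: (1 − (−1/3)(−1/3))x_{Nadir} = 235/6 − (1/3)·35.5, so (8/9)x_{Nadir} = 82/3 and x_{Nadir} = 30.75.
Then x_{Mesa} = 35.5 − (1/3)·30.75 = 25.25.
P_{Nadir} = 267 − 3·30.75 − 2·25.25 = 124.25.
Profit = (124.25 − 32)·30.75 = 2836.6875.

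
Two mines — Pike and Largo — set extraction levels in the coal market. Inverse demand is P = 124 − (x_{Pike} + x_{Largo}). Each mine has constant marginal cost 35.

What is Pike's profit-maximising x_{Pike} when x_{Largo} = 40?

24.5

Mine Pike's profit: π = x_{Pike}(124 − (x_{Pike} + x_{Largo})) − 35x_{Pike}.
∂π/∂x_{Pike} = 89 − 2x_{Pike} − x_{Largo} = 0, so x_{Pike} = 44.5 − 0.5x_{Largo}.
At x_{Largo} = 40: x_{Pike} = 44.5 − 0.5·40 = 24.5.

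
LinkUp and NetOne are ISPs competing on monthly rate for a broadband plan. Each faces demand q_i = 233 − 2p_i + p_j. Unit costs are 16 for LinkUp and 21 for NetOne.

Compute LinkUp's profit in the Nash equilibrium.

10658

LinkUp's profit: π = (p_{LinkUp} − 16)(233 − 2p_{LinkUp} + p_{NetOne}).
∂π/∂p_{LinkUp} = 265 − 4p_{LinkUp} + p_{NetOne} = 0 ⇒ p_{LinkUp} = 66.25 + 0.25p_{NetOne}.
Similarly p_{NetOne} = 68.75 + 0.25p_{LinkUp}.
Substituting the second reaction function into the first: p_{LinkUp} = 66.25 + 0.25(68.75 + 0.25p_{LinkUp}), which gives 0.9375p_{LinkUp} = 83.4375 ⇒ p_{LinkUp} = 89.
Then p_{NetOne} = 68.75 + 0.25·89 = 91.
q_{LinkUp} = 233 − 2·89 + 91 = 146.
Profit = (89 − 16)·146 = 10658.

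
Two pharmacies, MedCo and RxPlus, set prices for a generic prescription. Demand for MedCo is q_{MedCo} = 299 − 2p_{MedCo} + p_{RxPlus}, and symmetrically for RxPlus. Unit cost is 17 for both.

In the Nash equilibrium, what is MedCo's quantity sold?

MedCo's profit: π = (p_{MedCo} − 17)(299 − 2p_{MedCo} + p_{RxPlus}).
∂π/∂p_{MedCo} = 333 − 4p_{MedCo} + p_{RxPlus} = 0 ⇒ p_{MedCo} = 83.25 + 0.25p_{RxPlus}.
The game is symmetric, so in equilibrium p_{RxPlus} = p_{MedCo}: the reaction function gives 0.75p_{MedCo} = 83.25, hence p_{MedCo} = 111.
q_{MedCo} = 299 − 2·111 + 111 = 188.

188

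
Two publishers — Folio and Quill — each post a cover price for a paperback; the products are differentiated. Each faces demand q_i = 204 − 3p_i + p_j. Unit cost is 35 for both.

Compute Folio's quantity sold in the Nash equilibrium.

80.4

Folio's profit: π = (p_{Folio} − 35)(204 − 3p_{Folio} + p_{Quill}).
∂π/∂p_{Folio} = 309 − 6p_{Folio} + p_{Quill} = 0 ⇒ p_{Folio} = 51.5 + (1/6)p_{Quill}.
The game is symmetric, so in equilibrium p_{Quill} = p_{Folio}: the reaction function gives (5/6)p_{Folio} = 51.5, hence p_{Folio} = 61.8.
q_{Folio} = 204 − 3·61.8 + 61.8 = 80.4.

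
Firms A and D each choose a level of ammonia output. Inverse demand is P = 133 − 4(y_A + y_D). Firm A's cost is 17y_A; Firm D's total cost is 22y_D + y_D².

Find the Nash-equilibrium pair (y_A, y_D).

Firm A's profit: π = y_A(133 − 4(y_A + y_D)) − 17y_A.
∂π/∂y_A = 116 − 8y_A − 4y_D = 0, so y_A = 14.5 − 0.5y_D.
For D: ∂π/∂y_D = 111 − 10y_D − 4y_A = 0 ⇒ y_D = 11.1 − 0.4y_A.
Substituting the second reaction function into the first: y_A = 14.5 − 0.5(11.1 − 0.4y_A), which gives 0.8y_A = 8.95 ⇒ y_A = 11.1875.
Then y_D = 11.1 − 0.4·11.1875 = 6.625.

11.1875, 6.625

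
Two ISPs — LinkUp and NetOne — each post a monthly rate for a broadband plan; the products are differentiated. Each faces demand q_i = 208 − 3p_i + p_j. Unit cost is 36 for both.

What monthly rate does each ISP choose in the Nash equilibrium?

LinkUp's profit: π = (p_{LinkUp} − 36)(208 − 3p_{LinkUp} + p_{NetOne}).
∂π/∂p_{LinkUp} = 316 − 6p_{LinkUp} + p_{NetOne} = 0 ⇒ p_{LinkUp} = 158/3 + (1/6)p_{NetOne}.
The game is symmetric, so in equilibrium p_{NetOne} = p_{LinkUp}: the reaction function gives (5/6)p_{LinkUp} = 158/3, hence p_{LinkUp} = 63.2.

63.2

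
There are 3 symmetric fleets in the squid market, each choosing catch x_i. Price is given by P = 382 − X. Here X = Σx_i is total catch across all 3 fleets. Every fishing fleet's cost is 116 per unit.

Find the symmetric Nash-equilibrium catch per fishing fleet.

A representative fishing fleet's profit is π_i = x_i(382 − X) − 116x_i, with X = x_i + Σ_{j≠i} x_j.
First-order condition: 266 − 2x_i − Σ_{j≠i} x_j = 0.
Imposing symmetry (x_j = x for all j) turns Σ_{j≠i} x_j into 2x, so 266 = 4x and x = 66.5.

66.5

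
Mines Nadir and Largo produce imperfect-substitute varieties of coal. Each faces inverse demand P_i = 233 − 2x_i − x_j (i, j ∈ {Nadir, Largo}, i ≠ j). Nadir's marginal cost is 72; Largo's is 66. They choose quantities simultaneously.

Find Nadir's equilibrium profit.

2022.48

Mine Nadir's profit: π = x_{Nadir}(233 − 2x_{Nadir} − x_{Largo}) − 72x_{Nadir}.
∂π/∂x_{Nadir} = 161 − 4x_{Nadir} − x_{Largo} = 0 ⇒ x_{Nadir} = 40.25 − 0.25x_{Largo}.
Similarly x_{Largo} = 41.75 − 0.25x_{Nadir}.
Substituting the second reaction function into the first: x_{Nadir} = 40.25 − 0.25(41.75 − 0.25x_{Nadir}), which gives 0.9375x_{Nadir} = 29.8125 ⇒ x_{Nadir} = 31.8.
Then x_{Largo} = 41.75 − 0.25·31.8 = 33.8.
P_{Nadir} = 233 − 2·31.8 − 33.8 = 135.6.
Profit = (135.6 − 72)·31.8 = 2022.48.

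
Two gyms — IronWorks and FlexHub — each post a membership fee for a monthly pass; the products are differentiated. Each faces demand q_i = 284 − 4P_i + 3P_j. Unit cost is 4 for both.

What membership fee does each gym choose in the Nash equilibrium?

60

IronWorks's profit: π = (P_{IronWorks} − 4)(284 − 4P_{IronWorks} + 3P_{FlexHub}).
∂π/∂P_{IronWorks} = 300 − 8P_{IronWorks} + 3P_{FlexHub} = 0 ⇒ P_{IronWorks} = 37.5 + 0.375P_{FlexHub}.
By symmetry P_{FlexHub} = P_{IronWorks}; substituting into the reaction function, 0.625P_{IronWorks} = 37.5 and P_{IronWorks} = 60.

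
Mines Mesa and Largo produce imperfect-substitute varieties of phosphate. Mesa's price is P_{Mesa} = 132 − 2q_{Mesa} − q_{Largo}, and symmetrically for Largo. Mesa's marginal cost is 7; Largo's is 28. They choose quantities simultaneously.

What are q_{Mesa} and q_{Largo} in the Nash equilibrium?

26.4, 19.4

Mine Mesa's profit: π = q_{Mesa}(132 − 2q_{Mesa} − q_{Largo}) − 7q_{Mesa}.
∂π/∂q_{Mesa} = 125 − 4q_{Mesa} − q_{Largo} = 0 ⇒ q_{Mesa} = 31.25 − 0.25q_{Largo}.
Similarly q_{Largo} = 26 − 0.25q_{Mesa}.
Plugging q_{Largo} into Mesa's best response: q_{Mesa} = 31.25 − 0.25(26 − 0.25q_{Mesa}) ⇒ 0.9375q_{Mesa} = 24.75, so q_{Mesa} = 26.4.
Then q_{Largo} = 26 − 0.25·26.4 = 19.4.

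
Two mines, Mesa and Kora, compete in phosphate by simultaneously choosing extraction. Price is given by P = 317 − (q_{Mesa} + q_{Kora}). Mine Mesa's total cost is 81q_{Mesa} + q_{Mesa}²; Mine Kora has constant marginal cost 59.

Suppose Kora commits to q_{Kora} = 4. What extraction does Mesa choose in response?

58

Mine Mesa's profit: π = q_{Mesa}(317 − (q_{Mesa} + q_{Kora})) − 81q_{Mesa} − q_{Mesa}².
∂π/∂q_{Mesa} = 236 − 4q_{Mesa} − q_{Kora} = 0, so q_{Mesa} = 59 − 0.25q_{Kora}.
At q_{Kora} = 4: q_{Mesa} = 59 − 0.25·4 = 58.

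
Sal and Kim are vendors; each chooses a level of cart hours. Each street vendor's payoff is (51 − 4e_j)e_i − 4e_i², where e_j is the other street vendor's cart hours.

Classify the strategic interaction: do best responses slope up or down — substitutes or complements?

strategic substitutes

Sal's payoff is (51 − 4e_K)e_S − 4e_S².
∂π/∂e_S = 51 − 4e_K − 8e_S = 0, so e_S = 6.375 − 0.5e_K.
The best-response slope de_S/de_K = −0.5 < 0: the reaction function is downward-sloping, so the choices are strategic substitutes.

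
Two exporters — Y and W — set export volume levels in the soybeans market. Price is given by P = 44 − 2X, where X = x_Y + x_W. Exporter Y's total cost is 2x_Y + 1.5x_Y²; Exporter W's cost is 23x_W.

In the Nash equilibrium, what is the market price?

28.25

Exporter Y's profit: π = x_Y(44 − 2(x_Y + x_W)) − 2x_Y − 1.5x_Y².
∂π/∂x_Y = 42 − 7x_Y − 2x_W = 0, so x_Y = 6 − (2/7)x_W.
For W: ∂π/∂x_W = 21 − 4x_W − 2x_Y = 0 ⇒ x_W = 5.25 − 0.5x_Y.
Plugging x_W into Y's best response: x_Y = 6 − (2/7)(5.25 − 0.5x_Y) ⇒ (6/7)x_Y = 4.5, so x_Y = 5.25.
Then x_W = 5.25 − 0.5·5.25 = 2.625.
Equilibrium price: P = 44 − 2·7.875 = 28.25.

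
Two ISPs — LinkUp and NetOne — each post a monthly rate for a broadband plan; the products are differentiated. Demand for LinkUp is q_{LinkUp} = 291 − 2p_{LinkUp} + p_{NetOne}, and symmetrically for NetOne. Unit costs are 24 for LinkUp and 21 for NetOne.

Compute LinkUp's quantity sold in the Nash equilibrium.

LinkUp's profit: π = (p_{LinkUp} − 24)(291 − 2p_{LinkUp} + p_{NetOne}).
∂π/∂p_{LinkUp} = 339 − 4p_{LinkUp} + p_{NetOne} = 0 ⇒ p_{LinkUp} = 84.75 + 0.25p_{NetOne}.
Similarly p_{NetOne} = 83.25 + 0.25p_{LinkUp}.
Solving the two reaction functions simultaneously: (1 − (0.25)(0.25))p_{LinkUp} = 84.75 + 0.25·83.25, so 0.9375p_{LinkUp} = 105.5625 and p_{LinkUp} = 112.6.
Then p_{NetOne} = 83.25 + 0.25·112.6 = 111.4.
q_{LinkUp} = 291 − 2·112.6 + 111.4 = 177.2.

177.2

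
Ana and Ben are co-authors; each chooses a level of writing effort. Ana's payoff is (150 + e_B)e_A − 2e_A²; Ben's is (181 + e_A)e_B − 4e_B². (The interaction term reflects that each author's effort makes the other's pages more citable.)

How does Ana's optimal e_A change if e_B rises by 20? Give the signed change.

5

Expanding Ana's payoff: 150e_A + e_Be_A − 2e_A².
∂π/∂e_A = 150 + e_B − 4e_A = 0, so e_A = 37.5 + 0.25e_B.
The reaction-function slope is 0.25, so a 20-unit rise in e_B moves e_A by 0.25 × 20 = 5. Ana's best response rises — the actions are strategic complements.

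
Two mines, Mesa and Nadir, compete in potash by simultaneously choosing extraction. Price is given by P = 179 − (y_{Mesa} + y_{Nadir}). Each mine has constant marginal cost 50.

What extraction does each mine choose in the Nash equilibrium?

43

Mine Mesa's profit: π = y_{Mesa}(179 − (y_{Mesa} + y_{Nadir})) − 50y_{Mesa}.
∂π/∂y_{Mesa} = 129 − 2y_{Mesa} − y_{Nadir} = 0, so y_{Mesa} = 64.5 − 0.5y_{Nadir}.
The game is symmetric, so in equilibrium y_{Nadir} = y_{Mesa}: the reaction function gives 1.5y_{Mesa} = 64.5, hence y_{Mesa} = 43.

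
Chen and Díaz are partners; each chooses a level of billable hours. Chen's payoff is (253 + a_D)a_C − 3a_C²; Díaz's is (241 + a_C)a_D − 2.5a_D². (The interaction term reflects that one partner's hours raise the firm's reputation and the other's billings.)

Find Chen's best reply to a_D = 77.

Expanding Chen's payoff: 253a_C + a_Da_C − 3a_C².
∂π/∂a_C = 253 + a_D − 6a_C = 0, so a_C = 253/6 + (1/6)a_D.
At a_D = 77: a_C = 253/6 + (1/6)·77 = 55.

55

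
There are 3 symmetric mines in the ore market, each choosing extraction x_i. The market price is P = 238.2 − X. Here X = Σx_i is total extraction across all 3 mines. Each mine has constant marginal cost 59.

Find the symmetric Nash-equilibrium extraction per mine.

A representative mine's profit is π_i = x_i(238.2 − X) − 59x_i, with X = x_i + Σ_{j≠i} x_j.
First-order condition: 179.2 − 2x_i − Σ_{j≠i} x_j = 0.
With identical mines, set every x_j = x: then 179.2 − 2x − 2x = 0, i.e. x = 179.2/4 = 44.8.

44.8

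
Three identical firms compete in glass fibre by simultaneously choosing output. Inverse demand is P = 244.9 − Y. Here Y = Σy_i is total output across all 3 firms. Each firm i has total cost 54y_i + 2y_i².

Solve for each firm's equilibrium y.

23.8625

A representative firm's profit is π_i = y_i(244.9 − Y) − 54y_i − 2y_i², with Y = y_i + Σ_{j≠i} y_j.
First-order condition: 190.9 − 6y_i − Σ_{j≠i} y_j = 0.
Imposing symmetry (y_j = y for all j) turns Σ_{j≠i} y_j into 2y, so 190.9 = 8y and y = 23.8625.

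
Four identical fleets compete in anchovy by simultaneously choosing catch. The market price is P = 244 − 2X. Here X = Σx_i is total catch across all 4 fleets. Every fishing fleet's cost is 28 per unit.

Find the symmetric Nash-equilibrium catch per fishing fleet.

21.6

A representative fishing fleet's profit is π_i = x_i(244 − 2X) − 28x_i, with X = x_i + Σ_{j≠i} x_j.
First-order condition: 216 − 4x_i − 2Σ_{j≠i} x_j = 0.
With identical fishing fleets, set every x_j = x: then 216 − 4x − 6x = 0, i.e. x = 216/10 = 21.6.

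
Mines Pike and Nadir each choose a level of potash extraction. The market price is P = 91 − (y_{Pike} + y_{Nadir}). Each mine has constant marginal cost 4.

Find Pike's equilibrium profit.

841

Mine Pike's profit: π = y_{Pike}(91 − (y_{Pike} + y_{Nadir})) − 4y_{Pike}.
∂π/∂y_{Pike} = 87 − 2y_{Pike} − y_{Nadir} = 0, so y_{Pike} = 43.5 − 0.5y_{Nadir}.
Setting y_{Pike} = y_{Nadir} in the reaction function: y_{Pike} = 43.5 − 0.5y_{Pike}, so y_{Pike} = 43.5 / 1.5 = 29.
Price P = 91 − 58 = 33.
Pike's profit: (33 − 4)·29 = 841.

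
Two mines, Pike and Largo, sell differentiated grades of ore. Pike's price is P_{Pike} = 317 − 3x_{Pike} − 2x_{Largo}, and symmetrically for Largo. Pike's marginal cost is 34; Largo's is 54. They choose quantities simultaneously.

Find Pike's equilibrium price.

143.875

Mine Pike's profit: π = x_{Pike}(317 − 3x_{Pike} − 2x_{Largo}) − 34x_{Pike}.
∂π/∂x_{Pike} = 283 − 6x_{Pike} − 2x_{Largo} = 0 ⇒ x_{Pike} = 283/6 − (1/3)x_{Largo}.
Similarly x_{Largo} = 263/6 − (1/3)x_{Pike}.
Plugging x_{Largo} into Pike's best response: x_{Pike} = 283/6 − (1/3)(263/6 − (1/3)x_{Pike}) ⇒ (8/9)x_{Pike} = 293/9, so x_{Pike} = 36.625.
Then x_{Largo} = 263/6 − (1/3)·36.625 = 31.625.
P_{Pike} = 317 − 3·36.625 − 2·31.625 = 143.875.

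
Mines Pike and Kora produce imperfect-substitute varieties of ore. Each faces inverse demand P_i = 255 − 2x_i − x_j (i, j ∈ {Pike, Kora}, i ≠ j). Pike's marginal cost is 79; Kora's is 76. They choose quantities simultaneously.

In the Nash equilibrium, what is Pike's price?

Mine Pike's profit: π = x_{Pike}(255 − 2x_{Pike} − x_{Kora}) − 79x_{Pike}.
∂π/∂x_{Pike} = 176 − 4x_{Pike} − x_{Kora} = 0 ⇒ x_{Pike} = 44 − 0.25x_{Kora}.
Similarly x_{Kora} = 44.75 − 0.25x_{Pike}.
Plugging x_{Kora} into Pike's best response: x_{Pike} = 44 − 0.25(44.75 − 0.25x_{Pike}) ⇒ 0.9375x_{Pike} = 32.8125, so x_{Pike} = 35.
Then x_{Kora} = 44.75 − 0.25·35 = 36.
P_{Pike} = 255 − 2·35 − 36 = 149.

149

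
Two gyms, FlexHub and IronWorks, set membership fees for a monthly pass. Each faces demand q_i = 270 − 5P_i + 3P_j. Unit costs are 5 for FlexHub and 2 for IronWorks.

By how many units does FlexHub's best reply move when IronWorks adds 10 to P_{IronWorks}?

FlexHub's profit: π = (P_{FlexHub} − 5)(270 − 5P_{FlexHub} + 3P_{IronWorks}).
∂π/∂P_{FlexHub} = 295 − 10P_{FlexHub} + 3P_{IronWorks} = 0 ⇒ P_{FlexHub} = 29.5 + 0.3P_{IronWorks}.
The reaction-function slope is 0.3, so a 10-unit rise in P_{IronWorks} moves P_{FlexHub} by 0.3 × 10 = 3. FlexHub's best response rises — the actions are strategic complements.

3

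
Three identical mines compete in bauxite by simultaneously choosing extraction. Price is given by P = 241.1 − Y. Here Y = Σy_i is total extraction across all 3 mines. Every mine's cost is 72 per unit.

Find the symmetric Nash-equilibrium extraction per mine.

42.275

A representative mine's profit is π_i = y_i(241.1 − Y) − 72y_i, with Y = y_i + Σ_{j≠i} y_j.
First-order condition: 169.1 − 2y_i − Σ_{j≠i} y_j = 0.
With identical mines, set every y_j = y: then 169.1 − 2y − 2y = 0, i.e. y = 169.1/4 = 42.275.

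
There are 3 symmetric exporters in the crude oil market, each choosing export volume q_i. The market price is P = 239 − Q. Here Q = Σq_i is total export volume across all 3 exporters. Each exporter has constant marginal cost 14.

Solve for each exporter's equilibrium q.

56.25

A representative exporter's profit is π_i = q_i(239 − Q) − 14q_i, with Q = q_i + Σ_{j≠i} q_j.
First-order condition: 225 − 2q_i − Σ_{j≠i} q_j = 0.
With identical exporters, set every q_j = q: then 225 − 2q − 2q = 0, i.e. q = 225/4 = 56.25.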